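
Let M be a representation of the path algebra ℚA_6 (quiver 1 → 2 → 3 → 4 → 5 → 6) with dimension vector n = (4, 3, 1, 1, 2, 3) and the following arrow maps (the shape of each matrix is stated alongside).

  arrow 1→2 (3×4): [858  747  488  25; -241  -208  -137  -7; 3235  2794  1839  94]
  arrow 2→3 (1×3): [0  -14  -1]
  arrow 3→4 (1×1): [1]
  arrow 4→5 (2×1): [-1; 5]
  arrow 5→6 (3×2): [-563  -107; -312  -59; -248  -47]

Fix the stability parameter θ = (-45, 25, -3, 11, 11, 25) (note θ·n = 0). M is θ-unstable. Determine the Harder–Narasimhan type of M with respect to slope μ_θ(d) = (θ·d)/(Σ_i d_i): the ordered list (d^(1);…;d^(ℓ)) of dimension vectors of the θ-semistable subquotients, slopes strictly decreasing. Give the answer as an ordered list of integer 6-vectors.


Barcode: M ≅ I[1,1], I[1,2]^2, I[1,6], I[5,6], I[6,6]. HN layers by μ_θ (3 steps, strictly decreasing):
  μ^(1)=25; μ^(2)=11; μ^(3)=-45

((0, 2, 0, 0, 0, 3); (0, 1, 1, 1, 2, 0); (4, 0, 0, 0, 0, 0))


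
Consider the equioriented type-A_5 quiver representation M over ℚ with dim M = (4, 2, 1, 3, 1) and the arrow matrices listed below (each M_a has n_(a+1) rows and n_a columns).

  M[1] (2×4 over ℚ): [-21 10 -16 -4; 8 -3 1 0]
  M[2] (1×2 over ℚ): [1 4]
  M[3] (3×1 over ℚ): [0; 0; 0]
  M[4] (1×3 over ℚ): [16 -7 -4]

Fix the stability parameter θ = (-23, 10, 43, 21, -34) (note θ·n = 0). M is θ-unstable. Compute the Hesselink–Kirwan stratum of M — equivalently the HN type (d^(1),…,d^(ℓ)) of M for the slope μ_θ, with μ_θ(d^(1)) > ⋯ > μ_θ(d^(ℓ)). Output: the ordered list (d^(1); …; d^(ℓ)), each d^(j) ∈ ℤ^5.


Barcode: M ≅ I[1,1]^2, I[1,2], I[1,3], I[4,4]^2, I[4,5]. HN layers by μ_θ (5 steps, strictly decreasing):
  μ^(1)=43; μ^(2)=21; μ^(3)=10; μ^(4)=-13/2; μ^(5)=-23

((0, 0, 1, 0, 0); (0, 0, 0, 2, 0); (0, 2, 0, 0, 0); (0, 0, 0, 1, 1); (4, 0, 0, 0, 0))


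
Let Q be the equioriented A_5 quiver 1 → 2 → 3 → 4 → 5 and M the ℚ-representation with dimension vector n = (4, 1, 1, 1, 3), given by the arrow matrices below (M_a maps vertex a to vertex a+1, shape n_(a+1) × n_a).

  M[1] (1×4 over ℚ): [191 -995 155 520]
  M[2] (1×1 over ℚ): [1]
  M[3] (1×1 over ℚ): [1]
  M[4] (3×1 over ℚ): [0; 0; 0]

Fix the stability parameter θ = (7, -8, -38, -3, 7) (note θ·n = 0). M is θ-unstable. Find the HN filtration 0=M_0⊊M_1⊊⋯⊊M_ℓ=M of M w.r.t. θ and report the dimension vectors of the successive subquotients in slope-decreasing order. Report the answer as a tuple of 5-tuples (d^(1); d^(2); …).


Interval decomposition of M: I[1,1]^3, I[1,4], I[5,5]^3.
HN type (ℓ=3): μ^(1)=7; μ^(2)=-3; μ^(3)=-13

((3, 0, 0, 0, 3); (0, 0, 0, 1, 0); (1, 1, 1, 0, 0))


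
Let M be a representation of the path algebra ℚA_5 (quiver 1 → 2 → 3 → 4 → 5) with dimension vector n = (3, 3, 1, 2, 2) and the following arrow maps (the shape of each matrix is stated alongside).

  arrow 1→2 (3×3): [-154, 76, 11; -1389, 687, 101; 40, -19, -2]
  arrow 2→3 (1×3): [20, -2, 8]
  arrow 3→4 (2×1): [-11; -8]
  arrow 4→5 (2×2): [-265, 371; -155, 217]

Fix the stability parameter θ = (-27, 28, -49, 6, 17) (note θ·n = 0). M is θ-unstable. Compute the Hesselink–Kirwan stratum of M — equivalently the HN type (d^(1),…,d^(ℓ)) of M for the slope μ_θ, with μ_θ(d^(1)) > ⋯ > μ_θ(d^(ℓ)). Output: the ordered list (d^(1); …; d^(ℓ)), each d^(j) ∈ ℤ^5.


Barcode: M ≅ I[1,2]^2, I[1,5], I[4,4], I[5,5]. HN layers by μ_θ (5 steps, strictly decreasing):
  μ^(1)=28; μ^(2)=17; μ^(3)=6; μ^(4)=-21/2; μ^(5)=-27

((0, 2, 0, 0, 0); (0, 0, 0, 0, 2); (0, 0, 0, 2, 0); (0, 1, 1, 0, 0); (3, 0, 0, 0, 0))


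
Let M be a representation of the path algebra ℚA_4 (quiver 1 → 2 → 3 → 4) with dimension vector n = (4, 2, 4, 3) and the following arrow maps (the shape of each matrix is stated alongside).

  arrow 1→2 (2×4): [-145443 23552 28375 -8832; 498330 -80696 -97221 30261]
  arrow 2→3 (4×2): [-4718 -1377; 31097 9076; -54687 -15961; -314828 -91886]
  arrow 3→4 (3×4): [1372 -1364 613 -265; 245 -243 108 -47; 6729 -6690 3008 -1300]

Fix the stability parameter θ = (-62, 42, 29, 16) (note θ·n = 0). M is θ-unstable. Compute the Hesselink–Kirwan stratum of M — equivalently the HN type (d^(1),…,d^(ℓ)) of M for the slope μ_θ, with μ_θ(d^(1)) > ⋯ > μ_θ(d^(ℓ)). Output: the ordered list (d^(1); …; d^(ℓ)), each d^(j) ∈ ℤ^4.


Via rank(M_{q-1}∘⋯∘M_p): M ≅ I[1,1]^2, I[1,4]^2, I[3,3], I[3,4].
μ_θ-semistable layers: μ^(1)=29; μ^(2)=45/2; μ^(3)=-62

((0, 2, 3, 2); (0, 0, 1, 1); (4, 0, 0, 0))


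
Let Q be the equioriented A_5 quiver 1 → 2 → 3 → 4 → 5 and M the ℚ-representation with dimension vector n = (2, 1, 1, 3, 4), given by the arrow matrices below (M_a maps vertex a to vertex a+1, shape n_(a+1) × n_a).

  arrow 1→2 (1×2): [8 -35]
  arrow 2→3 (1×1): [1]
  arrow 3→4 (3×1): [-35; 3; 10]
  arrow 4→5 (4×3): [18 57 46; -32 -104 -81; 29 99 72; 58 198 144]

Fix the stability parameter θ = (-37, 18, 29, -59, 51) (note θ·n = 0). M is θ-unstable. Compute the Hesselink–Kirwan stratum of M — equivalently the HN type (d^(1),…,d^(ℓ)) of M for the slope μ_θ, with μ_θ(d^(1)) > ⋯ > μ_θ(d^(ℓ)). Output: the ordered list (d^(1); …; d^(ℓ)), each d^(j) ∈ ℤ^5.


Interval decomposition of M: I[1,1], I[1,5], I[4,5]^2, I[5,5].
HN type (ℓ=4): μ^(1)=51; μ^(2)=-4; μ^(3)=-37; μ^(4)=-59

((0, 0, 0, 0, 4); (0, 1, 1, 1, 0); (2, 0, 0, 0, 0); (0, 0, 0, 2, 0))


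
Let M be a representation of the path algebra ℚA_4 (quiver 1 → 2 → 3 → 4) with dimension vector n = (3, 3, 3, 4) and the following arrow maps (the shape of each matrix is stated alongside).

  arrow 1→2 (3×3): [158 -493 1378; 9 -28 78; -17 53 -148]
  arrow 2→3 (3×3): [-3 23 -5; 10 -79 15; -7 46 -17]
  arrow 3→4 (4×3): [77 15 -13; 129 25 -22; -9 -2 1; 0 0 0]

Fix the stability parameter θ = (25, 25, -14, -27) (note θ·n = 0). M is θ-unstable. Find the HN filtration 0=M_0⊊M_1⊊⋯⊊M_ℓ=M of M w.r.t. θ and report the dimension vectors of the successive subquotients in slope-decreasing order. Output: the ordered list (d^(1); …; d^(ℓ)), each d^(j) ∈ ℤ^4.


Via rank(M_{q-1}∘⋯∘M_p): M ≅ I[1,1], I[1,4]^2, I[2,4], I[4,4].
μ_θ-semistable layers: μ^(1)=25; μ^(2)=9/4; μ^(3)=-16/3; μ^(4)=-27

((1, 0, 0, 0); (2, 2, 2, 2); (0, 1, 1, 1); (0, 0, 0, 1))


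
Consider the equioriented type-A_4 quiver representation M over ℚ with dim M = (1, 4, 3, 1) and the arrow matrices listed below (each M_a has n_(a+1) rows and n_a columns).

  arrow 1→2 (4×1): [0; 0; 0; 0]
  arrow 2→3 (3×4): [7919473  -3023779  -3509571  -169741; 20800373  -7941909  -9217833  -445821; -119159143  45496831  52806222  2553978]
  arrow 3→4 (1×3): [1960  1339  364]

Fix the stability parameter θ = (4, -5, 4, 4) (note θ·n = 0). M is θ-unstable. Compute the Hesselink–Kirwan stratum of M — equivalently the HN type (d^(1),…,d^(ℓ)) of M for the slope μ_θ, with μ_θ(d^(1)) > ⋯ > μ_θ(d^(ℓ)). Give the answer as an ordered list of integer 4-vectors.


Barcode: M ≅ I[1,1], I[2,2], I[2,3]^2, I[2,4]. HN layers by μ_θ (2 steps, strictly decreasing):
  μ^(1)=4; μ^(2)=-5

((1, 0, 3, 1); (0, 4, 0, 0))


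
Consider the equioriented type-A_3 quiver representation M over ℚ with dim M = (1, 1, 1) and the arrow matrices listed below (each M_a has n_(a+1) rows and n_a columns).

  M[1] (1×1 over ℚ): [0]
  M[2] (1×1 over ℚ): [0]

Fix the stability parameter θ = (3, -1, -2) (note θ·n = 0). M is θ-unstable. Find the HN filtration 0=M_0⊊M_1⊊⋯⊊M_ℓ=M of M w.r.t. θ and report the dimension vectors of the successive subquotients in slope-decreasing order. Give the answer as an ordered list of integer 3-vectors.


Via rank(M_{q-1}∘⋯∘M_p): M ≅ I[1,1], I[2,2], I[3,3].
μ_θ-semistable layers: μ^(1)=3; μ^(2)=-1; μ^(3)=-2

((1, 0, 0); (0, 1, 0); (0, 0, 1))


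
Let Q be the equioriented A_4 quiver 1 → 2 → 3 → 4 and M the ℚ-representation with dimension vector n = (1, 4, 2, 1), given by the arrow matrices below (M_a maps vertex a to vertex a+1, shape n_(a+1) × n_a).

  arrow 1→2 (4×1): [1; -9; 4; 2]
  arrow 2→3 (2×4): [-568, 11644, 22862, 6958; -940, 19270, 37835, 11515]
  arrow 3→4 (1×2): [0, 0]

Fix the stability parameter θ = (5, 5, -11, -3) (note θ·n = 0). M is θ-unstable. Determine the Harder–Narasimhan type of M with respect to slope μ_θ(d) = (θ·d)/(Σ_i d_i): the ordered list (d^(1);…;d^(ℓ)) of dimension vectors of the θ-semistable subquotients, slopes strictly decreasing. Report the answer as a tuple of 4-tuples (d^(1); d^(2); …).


Via rank(M_{q-1}∘⋯∘M_p): M ≅ I[1,2], I[2,2]^2, I[2,3], I[3,3], I[4,4].
μ_θ-semistable layers: μ^(1)=5; μ^(2)=-3; μ^(3)=-11

((1, 3, 0, 0); (0, 1, 1, 1); (0, 0, 1, 0))


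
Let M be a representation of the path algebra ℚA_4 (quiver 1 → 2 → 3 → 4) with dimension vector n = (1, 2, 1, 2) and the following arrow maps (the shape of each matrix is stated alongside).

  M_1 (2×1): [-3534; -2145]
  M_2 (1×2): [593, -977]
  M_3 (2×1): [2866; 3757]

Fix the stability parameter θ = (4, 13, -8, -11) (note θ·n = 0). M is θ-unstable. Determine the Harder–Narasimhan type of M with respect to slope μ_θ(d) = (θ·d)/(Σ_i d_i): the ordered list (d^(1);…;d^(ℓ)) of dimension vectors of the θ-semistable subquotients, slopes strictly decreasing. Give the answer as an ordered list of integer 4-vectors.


Interval decomposition of M: I[1,4], I[2,2], I[4,4].
HN type (ℓ=3): μ^(1)=13; μ^(2)=-1/2; μ^(3)=-11

((0, 1, 0, 0); (1, 1, 1, 1); (0, 0, 0, 1))


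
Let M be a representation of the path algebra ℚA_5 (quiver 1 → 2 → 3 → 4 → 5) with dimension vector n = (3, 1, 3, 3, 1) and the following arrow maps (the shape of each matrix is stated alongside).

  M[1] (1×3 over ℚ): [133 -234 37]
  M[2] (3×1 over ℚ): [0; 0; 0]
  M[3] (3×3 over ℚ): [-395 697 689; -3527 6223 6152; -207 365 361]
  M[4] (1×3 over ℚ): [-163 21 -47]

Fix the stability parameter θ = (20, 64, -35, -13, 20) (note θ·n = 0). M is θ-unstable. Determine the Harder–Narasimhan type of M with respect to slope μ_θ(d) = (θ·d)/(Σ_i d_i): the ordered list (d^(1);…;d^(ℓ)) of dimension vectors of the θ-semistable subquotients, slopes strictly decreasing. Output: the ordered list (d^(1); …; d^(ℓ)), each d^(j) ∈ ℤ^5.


Interval decomposition of M: I[1,1]^2, I[1,2], I[3,3], I[3,4], I[3,5], I[4,4].
HN type (ℓ=4): μ^(1)=64; μ^(2)=20; μ^(3)=-13; μ^(4)=-35

((0, 1, 0, 0, 0); (3, 0, 0, 0, 1); (0, 0, 0, 3, 0); (0, 0, 3, 0, 0))


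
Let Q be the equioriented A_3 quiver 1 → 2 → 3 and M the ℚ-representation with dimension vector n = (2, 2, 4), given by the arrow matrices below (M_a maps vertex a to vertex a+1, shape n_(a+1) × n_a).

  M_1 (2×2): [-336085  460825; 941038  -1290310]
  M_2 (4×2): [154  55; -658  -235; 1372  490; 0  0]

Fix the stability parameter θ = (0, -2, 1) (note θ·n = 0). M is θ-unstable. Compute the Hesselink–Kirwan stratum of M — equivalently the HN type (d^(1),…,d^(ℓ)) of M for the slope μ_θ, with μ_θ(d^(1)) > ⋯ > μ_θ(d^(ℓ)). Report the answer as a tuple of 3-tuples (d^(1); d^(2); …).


Interval decomposition of M: I[1,1], I[1,2], I[2,3], I[3,3]^3.
HN type (ℓ=4): μ^(1)=1; μ^(2)=0; μ^(3)=-1; μ^(4)=-2

((0, 0, 4); (1, 0, 0); (1, 1, 0); (0, 1, 0))


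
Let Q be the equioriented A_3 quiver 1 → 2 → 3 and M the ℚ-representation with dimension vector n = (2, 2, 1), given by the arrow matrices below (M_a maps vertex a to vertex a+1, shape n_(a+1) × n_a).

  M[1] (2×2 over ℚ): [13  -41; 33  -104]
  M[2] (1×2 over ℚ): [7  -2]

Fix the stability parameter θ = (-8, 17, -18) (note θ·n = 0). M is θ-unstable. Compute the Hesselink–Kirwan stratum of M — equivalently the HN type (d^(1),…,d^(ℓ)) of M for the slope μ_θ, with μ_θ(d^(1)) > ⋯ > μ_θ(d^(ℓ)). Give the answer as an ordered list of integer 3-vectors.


Barcode: M ≅ I[1,2], I[1,3]. HN layers by μ_θ (3 steps, strictly decreasing):
  μ^(1)=17; μ^(2)=-1/2; μ^(3)=-8

((0, 1, 0); (0, 1, 1); (2, 0, 0))


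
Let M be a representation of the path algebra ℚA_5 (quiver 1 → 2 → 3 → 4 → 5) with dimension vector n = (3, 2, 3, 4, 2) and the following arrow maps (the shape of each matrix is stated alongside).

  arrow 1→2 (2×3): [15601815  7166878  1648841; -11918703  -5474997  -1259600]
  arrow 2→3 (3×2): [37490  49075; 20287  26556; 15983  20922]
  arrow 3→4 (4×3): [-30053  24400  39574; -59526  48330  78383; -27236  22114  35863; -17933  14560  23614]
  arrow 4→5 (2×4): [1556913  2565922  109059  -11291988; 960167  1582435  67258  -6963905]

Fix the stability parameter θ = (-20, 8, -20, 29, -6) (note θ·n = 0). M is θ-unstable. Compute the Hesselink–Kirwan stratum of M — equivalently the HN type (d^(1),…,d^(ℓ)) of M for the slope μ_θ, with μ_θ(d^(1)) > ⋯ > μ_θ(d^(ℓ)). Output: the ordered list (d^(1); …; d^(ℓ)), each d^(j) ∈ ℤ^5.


Via rank(M_{q-1}∘⋯∘M_p): M ≅ I[1,1], I[1,5]^2, I[3,3], I[4,4]^2.
μ_θ-semistable layers: μ^(1)=29; μ^(2)=23/2; μ^(3)=-6; μ^(4)=-20

((0, 0, 0, 2, 0); (0, 0, 0, 2, 2); (0, 2, 2, 0, 0); (3, 0, 1, 0, 0))


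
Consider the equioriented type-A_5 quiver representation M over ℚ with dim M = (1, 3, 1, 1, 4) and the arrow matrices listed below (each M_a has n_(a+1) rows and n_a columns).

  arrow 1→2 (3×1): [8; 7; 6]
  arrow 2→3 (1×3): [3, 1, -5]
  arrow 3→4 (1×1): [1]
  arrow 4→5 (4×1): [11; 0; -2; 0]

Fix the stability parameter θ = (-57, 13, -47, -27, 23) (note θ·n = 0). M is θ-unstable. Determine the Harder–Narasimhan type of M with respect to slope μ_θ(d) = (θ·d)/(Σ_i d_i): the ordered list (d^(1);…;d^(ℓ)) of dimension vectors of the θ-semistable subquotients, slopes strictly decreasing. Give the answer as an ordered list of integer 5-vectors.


Interval decomposition of M: I[1,5], I[2,2]^2, I[5,5]^3.
HN type (ℓ=4): μ^(1)=23; μ^(2)=13; μ^(3)=-61/3; μ^(4)=-57

((0, 0, 0, 0, 4); (0, 2, 0, 0, 0); (0, 1, 1, 1, 0); (1, 0, 0, 0, 0))


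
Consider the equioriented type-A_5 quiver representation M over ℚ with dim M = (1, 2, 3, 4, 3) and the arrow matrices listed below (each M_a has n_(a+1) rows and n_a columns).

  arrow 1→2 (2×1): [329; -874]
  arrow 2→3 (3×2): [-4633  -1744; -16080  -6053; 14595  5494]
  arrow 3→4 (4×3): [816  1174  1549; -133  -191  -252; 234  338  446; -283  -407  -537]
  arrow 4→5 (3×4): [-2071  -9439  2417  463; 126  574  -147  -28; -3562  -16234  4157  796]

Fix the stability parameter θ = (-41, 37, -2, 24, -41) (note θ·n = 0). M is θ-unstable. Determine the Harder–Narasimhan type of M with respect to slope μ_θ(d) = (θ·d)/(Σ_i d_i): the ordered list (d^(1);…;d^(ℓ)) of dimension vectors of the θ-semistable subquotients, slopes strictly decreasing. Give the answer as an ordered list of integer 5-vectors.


Barcode: M ≅ I[1,4], I[2,4], I[3,3], I[4,5]^2, I[5,5]. HN layers by μ_θ (5 steps, strictly decreasing):
  μ^(1)=24; μ^(2)=35/2; μ^(3)=-2; μ^(4)=-17/2; μ^(5)=-41

((0, 0, 0, 2, 0); (0, 2, 2, 0, 0); (0, 0, 1, 0, 0); (0, 0, 0, 2, 2); (1, 0, 0, 0, 1))


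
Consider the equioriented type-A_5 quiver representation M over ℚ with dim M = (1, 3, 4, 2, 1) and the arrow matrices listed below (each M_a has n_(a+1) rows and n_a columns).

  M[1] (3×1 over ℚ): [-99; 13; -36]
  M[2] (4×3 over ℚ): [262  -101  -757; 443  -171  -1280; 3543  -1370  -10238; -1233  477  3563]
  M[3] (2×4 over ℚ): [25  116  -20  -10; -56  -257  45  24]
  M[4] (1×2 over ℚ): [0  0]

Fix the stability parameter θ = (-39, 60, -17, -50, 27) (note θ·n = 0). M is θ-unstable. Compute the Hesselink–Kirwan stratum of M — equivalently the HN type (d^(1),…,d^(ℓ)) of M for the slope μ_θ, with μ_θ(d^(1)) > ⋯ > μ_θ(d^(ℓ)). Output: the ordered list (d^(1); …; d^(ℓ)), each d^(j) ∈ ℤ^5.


Interval decomposition of M: I[1,4], I[2,3], I[2,4], I[3,3], I[5,5].
HN type (ℓ=5): μ^(1)=27; μ^(2)=43/2; μ^(3)=-7/3; μ^(4)=-17; μ^(5)=-39

((0, 0, 0, 0, 1); (0, 1, 1, 0, 0); (0, 2, 2, 2, 0); (0, 0, 1, 0, 0); (1, 0, 0, 0, 0))


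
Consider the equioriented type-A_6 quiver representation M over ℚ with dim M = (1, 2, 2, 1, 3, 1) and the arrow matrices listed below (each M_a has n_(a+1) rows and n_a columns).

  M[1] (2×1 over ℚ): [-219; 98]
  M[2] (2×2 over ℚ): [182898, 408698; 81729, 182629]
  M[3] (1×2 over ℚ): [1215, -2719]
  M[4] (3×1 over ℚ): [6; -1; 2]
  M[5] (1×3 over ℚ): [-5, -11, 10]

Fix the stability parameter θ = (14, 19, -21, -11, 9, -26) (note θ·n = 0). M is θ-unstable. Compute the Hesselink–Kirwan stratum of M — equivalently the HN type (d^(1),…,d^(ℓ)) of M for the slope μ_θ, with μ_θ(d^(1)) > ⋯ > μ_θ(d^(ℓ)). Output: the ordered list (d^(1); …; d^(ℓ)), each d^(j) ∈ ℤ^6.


Via rank(M_{q-1}∘⋯∘M_p): M ≅ I[1,6], I[2,2], I[3,3], I[5,5]^2.
μ_θ-semistable layers: μ^(1)=19; μ^(2)=9; μ^(3)=-8/3; μ^(4)=-21

((0, 1, 0, 0, 0, 0); (0, 0, 0, 0, 2, 0); (1, 1, 1, 1, 1, 1); (0, 0, 1, 0, 0, 0))


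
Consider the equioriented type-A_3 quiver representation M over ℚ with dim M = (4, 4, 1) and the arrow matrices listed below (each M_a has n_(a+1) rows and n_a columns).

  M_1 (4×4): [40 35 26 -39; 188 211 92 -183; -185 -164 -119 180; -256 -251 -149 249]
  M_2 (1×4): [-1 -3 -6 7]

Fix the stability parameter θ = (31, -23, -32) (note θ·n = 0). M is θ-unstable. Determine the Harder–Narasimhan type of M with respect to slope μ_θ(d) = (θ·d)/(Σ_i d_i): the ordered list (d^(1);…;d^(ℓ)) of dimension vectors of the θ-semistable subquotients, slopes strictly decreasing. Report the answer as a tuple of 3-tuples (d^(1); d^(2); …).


Interval decomposition of M: I[1,2]^3, I[1,3].
HN type (ℓ=2): μ^(1)=4; μ^(2)=-8

((3, 3, 0); (1, 1, 1))


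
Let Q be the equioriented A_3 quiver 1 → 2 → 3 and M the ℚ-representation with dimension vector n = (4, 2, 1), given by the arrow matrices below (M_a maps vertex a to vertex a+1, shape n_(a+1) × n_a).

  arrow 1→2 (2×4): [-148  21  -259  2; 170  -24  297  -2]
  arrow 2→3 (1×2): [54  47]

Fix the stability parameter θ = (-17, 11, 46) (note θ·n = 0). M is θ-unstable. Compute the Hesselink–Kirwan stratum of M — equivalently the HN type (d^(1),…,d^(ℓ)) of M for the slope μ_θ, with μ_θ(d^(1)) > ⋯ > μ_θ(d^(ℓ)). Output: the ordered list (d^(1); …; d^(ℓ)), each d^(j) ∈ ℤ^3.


Barcode: M ≅ I[1,1]^2, I[1,2], I[1,3]. HN layers by μ_θ (3 steps, strictly decreasing):
  μ^(1)=46; μ^(2)=11; μ^(3)=-17

((0, 0, 1); (0, 2, 0); (4, 0, 0))


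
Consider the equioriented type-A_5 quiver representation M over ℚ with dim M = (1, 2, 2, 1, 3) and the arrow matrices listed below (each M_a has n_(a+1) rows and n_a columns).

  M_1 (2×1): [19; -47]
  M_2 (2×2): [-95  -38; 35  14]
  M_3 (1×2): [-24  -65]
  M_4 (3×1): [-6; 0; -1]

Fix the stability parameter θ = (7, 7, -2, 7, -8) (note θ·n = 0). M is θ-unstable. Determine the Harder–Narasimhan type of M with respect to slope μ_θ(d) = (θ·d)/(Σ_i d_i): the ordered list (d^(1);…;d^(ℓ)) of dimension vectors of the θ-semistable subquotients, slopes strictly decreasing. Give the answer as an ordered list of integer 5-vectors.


Barcode: M ≅ I[1,5], I[2,2], I[3,3], I[5,5]^2. HN layers by μ_θ (4 steps, strictly decreasing):
  μ^(1)=7; μ^(2)=11/5; μ^(3)=-2; μ^(4)=-8

((0, 1, 0, 0, 0); (1, 1, 1, 1, 1); (0, 0, 1, 0, 0); (0, 0, 0, 0, 2))


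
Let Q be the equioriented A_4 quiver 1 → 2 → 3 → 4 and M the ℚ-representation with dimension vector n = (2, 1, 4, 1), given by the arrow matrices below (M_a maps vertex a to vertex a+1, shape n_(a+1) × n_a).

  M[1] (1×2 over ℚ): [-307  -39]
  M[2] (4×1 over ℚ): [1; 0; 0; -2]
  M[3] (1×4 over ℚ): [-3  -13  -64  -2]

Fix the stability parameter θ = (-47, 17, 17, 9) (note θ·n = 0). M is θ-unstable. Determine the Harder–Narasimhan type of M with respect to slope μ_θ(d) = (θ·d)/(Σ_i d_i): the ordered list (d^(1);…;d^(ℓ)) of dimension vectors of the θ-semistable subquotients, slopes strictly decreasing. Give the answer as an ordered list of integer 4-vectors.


Interval decomposition of M: I[1,1], I[1,4], I[3,3]^3.
HN type (ℓ=3): μ^(1)=17; μ^(2)=43/3; μ^(3)=-47

((0, 0, 3, 0); (0, 1, 1, 1); (2, 0, 0, 0))


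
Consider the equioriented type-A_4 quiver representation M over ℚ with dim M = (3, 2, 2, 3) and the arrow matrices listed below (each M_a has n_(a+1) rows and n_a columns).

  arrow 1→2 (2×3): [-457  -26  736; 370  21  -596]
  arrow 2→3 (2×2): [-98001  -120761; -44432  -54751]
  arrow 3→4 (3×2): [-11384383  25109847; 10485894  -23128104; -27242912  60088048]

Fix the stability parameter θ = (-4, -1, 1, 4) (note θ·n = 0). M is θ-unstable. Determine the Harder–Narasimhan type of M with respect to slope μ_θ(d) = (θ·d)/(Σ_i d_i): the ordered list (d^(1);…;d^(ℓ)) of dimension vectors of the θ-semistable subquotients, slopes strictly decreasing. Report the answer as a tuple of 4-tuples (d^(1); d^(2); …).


Interval decomposition of M: I[1,1], I[1,4]^2, I[4,4].
HN type (ℓ=4): μ^(1)=4; μ^(2)=1; μ^(3)=-1; μ^(4)=-4

((0, 0, 0, 3); (0, 0, 2, 0); (0, 2, 0, 0); (3, 0, 0, 0))


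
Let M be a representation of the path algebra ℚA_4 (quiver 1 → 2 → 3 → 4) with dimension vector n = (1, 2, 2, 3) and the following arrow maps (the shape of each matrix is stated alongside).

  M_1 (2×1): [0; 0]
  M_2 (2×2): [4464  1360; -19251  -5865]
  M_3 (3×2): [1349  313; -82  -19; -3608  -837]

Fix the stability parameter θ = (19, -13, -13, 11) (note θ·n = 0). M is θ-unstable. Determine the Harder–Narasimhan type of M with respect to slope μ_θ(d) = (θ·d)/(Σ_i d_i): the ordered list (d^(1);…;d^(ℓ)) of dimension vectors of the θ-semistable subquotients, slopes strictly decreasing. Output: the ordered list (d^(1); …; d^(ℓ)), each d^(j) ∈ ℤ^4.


Interval decomposition of M: I[1,1], I[2,2], I[2,4], I[3,4], I[4,4].
HN type (ℓ=3): μ^(1)=19; μ^(2)=11; μ^(3)=-13

((1, 0, 0, 0); (0, 0, 0, 3); (0, 2, 2, 0))


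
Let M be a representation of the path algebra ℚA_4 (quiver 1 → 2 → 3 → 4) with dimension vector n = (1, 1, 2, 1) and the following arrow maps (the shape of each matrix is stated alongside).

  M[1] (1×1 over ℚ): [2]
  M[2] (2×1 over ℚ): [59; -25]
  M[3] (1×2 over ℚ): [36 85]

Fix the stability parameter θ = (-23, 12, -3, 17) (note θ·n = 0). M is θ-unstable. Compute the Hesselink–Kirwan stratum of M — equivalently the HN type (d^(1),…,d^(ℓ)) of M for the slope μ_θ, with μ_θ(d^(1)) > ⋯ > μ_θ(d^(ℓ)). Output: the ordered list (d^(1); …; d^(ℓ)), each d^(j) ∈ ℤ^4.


Via rank(M_{q-1}∘⋯∘M_p): M ≅ I[1,4], I[3,3].
μ_θ-semistable layers: μ^(1)=17; μ^(2)=9/2; μ^(3)=-3; μ^(4)=-23

((0, 0, 0, 1); (0, 1, 1, 0); (0, 0, 1, 0); (1, 0, 0, 0))


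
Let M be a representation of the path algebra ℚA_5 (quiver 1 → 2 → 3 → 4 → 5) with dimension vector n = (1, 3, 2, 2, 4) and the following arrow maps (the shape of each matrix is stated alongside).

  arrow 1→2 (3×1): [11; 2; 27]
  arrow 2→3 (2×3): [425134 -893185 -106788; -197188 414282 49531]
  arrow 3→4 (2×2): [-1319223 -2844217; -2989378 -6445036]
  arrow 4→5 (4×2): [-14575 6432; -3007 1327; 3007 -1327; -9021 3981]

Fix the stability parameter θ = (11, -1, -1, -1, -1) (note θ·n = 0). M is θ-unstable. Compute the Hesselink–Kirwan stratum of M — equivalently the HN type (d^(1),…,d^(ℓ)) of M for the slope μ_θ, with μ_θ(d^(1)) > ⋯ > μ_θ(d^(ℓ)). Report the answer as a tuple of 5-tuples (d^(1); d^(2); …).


Via rank(M_{q-1}∘⋯∘M_p): M ≅ I[1,5], I[2,2], I[2,5], I[5,5]^2.
μ_θ-semistable layers: μ^(1)=7/5; μ^(2)=-1

((1, 1, 1, 1, 1); (0, 2, 1, 1, 3))


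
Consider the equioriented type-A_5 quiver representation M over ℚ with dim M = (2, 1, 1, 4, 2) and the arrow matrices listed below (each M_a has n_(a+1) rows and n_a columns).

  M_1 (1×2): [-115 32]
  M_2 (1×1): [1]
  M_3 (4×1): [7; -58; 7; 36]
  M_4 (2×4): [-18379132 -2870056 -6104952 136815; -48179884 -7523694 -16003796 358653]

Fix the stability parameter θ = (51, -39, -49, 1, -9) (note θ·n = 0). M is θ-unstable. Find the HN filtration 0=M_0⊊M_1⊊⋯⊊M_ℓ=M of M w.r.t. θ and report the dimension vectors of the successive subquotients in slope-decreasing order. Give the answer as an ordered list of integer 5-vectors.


Interval decomposition of M: I[1,1], I[1,4], I[4,4], I[4,5]^2.
HN type (ℓ=4): μ^(1)=51; μ^(2)=1; μ^(3)=-4; μ^(4)=-37/3

((1, 0, 0, 0, 0); (0, 0, 0, 2, 0); (0, 0, 0, 2, 2); (1, 1, 1, 0, 0))


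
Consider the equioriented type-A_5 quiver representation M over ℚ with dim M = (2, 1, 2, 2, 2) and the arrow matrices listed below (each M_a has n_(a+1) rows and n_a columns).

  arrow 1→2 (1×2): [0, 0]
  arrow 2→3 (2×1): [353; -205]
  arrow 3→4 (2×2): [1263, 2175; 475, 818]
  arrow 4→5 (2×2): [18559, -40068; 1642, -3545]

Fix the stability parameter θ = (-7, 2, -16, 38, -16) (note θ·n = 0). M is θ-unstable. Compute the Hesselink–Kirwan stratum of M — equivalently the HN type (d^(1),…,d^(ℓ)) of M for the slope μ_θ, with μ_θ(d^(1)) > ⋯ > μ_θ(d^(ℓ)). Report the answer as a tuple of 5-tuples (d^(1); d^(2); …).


Interval decomposition of M: I[1,1]^2, I[2,5], I[3,5].
HN type (ℓ=3): μ^(1)=11; μ^(2)=-7; μ^(3)=-16

((0, 0, 0, 2, 2); (2, 1, 1, 0, 0); (0, 0, 1, 0, 0))


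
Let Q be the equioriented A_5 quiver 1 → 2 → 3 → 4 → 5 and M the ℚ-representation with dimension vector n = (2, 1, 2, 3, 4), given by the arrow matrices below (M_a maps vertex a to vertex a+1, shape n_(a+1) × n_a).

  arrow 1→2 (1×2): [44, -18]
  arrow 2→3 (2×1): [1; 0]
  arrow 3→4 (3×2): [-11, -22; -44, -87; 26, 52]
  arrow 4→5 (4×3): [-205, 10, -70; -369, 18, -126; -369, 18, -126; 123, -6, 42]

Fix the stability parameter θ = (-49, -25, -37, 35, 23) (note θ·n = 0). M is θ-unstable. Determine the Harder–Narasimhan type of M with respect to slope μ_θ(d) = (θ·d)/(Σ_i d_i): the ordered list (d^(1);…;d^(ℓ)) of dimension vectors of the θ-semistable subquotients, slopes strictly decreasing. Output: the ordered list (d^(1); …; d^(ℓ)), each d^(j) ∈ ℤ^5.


Via rank(M_{q-1}∘⋯∘M_p): M ≅ I[1,1], I[1,5], I[3,4], I[4,4], I[5,5]^3.
μ_θ-semistable layers: μ^(1)=35; μ^(2)=29; μ^(3)=23; μ^(4)=-31; μ^(5)=-37; μ^(6)=-49

((0, 0, 0, 2, 0); (0, 0, 0, 1, 1); (0, 0, 0, 0, 3); (0, 1, 1, 0, 0); (0, 0, 1, 0, 0); (2, 0, 0, 0, 0))


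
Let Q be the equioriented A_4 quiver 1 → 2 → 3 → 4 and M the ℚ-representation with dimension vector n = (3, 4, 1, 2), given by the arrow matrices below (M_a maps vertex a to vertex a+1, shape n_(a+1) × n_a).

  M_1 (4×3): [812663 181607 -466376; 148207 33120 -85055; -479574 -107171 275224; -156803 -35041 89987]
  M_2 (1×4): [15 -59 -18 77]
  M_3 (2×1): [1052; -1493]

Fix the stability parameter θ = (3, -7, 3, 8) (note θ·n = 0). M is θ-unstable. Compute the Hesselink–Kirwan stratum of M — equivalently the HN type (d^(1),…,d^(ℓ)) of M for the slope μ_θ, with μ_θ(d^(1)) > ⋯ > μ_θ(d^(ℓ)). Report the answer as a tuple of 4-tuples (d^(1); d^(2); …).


Barcode: M ≅ I[1,2]^2, I[1,4], I[2,2], I[4,4]. HN layers by μ_θ (4 steps, strictly decreasing):
  μ^(1)=8; μ^(2)=3; μ^(3)=-2; μ^(4)=-7

((0, 0, 0, 2); (0, 0, 1, 0); (3, 3, 0, 0); (0, 1, 0, 0))


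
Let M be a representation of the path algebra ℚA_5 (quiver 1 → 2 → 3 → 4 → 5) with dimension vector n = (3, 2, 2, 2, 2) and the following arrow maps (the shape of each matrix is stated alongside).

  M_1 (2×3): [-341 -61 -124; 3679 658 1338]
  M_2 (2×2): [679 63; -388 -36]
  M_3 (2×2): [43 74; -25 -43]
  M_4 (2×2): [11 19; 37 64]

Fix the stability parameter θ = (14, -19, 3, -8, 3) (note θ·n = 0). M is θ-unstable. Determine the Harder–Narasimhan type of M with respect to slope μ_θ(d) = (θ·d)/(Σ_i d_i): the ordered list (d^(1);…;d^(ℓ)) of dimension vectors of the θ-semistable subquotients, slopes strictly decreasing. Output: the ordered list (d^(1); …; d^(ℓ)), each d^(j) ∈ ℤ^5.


Interval decomposition of M: I[1,1], I[1,2], I[1,5], I[3,5].
HN type (ℓ=3): μ^(1)=14; μ^(2)=3; μ^(3)=-5/2

((1, 0, 0, 0, 0); (0, 0, 0, 0, 2); (2, 2, 2, 2, 0))


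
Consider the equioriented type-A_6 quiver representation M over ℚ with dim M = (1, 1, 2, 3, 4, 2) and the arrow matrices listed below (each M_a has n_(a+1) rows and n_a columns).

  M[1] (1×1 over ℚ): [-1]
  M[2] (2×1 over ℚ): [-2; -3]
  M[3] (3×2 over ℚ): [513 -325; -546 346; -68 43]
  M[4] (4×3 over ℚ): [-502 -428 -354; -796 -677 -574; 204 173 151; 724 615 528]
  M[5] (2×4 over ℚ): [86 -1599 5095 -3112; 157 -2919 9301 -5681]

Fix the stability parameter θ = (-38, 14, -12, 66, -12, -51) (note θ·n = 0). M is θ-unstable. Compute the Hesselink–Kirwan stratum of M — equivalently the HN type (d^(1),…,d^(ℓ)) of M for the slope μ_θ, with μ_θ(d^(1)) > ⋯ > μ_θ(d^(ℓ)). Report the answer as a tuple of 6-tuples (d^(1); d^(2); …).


Via rank(M_{q-1}∘⋯∘M_p): M ≅ I[1,6], I[3,6], I[4,5], I[5,5].
μ_θ-semistable layers: μ^(1)=27; μ^(2)=1; μ^(3)=-12; μ^(4)=-38

((0, 0, 0, 1, 1, 0); (0, 1, 1, 2, 2, 2); (0, 0, 1, 0, 1, 0); (1, 0, 0, 0, 0, 0))


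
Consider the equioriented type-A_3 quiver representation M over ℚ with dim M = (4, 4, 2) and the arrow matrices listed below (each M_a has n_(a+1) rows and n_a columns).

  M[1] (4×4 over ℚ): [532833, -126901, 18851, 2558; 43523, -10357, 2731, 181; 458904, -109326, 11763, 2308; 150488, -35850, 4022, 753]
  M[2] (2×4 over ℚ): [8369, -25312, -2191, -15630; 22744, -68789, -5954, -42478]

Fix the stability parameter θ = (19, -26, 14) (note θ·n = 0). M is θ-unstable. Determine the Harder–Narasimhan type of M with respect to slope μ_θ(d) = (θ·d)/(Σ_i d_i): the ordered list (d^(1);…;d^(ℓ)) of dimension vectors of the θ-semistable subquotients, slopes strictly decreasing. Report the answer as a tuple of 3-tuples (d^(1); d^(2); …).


Barcode: M ≅ I[1,1], I[1,2], I[1,3]^2, I[2,2]. HN layers by μ_θ (4 steps, strictly decreasing):
  μ^(1)=19; μ^(2)=14; μ^(3)=-7/2; μ^(4)=-26

((1, 0, 0); (0, 0, 2); (3, 3, 0); (0, 1, 0))


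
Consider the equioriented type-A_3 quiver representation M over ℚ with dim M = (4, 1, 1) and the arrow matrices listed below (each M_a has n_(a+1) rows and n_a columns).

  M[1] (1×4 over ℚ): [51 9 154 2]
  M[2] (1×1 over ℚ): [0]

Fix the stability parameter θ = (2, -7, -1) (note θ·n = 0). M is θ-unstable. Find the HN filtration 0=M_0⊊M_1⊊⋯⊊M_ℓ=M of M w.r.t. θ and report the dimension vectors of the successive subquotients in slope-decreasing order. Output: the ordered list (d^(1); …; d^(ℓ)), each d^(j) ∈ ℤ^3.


Barcode: M ≅ I[1,1]^3, I[1,2], I[3,3]. HN layers by μ_θ (3 steps, strictly decreasing):
  μ^(1)=2; μ^(2)=-1; μ^(3)=-5/2

((3, 0, 0); (0, 0, 1); (1, 1, 0))


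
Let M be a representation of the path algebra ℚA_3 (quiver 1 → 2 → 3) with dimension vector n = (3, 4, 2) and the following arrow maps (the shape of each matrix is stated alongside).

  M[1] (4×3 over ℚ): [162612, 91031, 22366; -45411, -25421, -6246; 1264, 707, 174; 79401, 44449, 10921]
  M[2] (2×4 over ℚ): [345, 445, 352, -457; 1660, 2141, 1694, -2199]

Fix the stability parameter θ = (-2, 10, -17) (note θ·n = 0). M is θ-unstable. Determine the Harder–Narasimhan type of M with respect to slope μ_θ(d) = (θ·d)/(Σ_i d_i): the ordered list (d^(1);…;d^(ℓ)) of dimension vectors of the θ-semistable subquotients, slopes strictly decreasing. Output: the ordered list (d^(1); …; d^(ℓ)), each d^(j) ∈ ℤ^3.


Interval decomposition of M: I[1,2], I[1,3]^2, I[2,2].
HN type (ℓ=3): μ^(1)=10; μ^(2)=-2; μ^(3)=-3

((0, 2, 0); (1, 0, 0); (2, 2, 2))


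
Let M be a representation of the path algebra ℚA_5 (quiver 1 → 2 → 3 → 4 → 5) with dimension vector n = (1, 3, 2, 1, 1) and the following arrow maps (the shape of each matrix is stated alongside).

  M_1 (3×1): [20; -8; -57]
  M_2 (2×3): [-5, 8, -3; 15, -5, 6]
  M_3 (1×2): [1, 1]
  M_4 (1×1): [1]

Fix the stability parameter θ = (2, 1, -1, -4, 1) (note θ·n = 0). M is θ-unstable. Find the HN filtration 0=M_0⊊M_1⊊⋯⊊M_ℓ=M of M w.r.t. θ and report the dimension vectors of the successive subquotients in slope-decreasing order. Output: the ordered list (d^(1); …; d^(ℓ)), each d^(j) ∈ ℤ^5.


Barcode: M ≅ I[1,5], I[2,2], I[2,3]. HN layers by μ_θ (3 steps, strictly decreasing):
  μ^(1)=1; μ^(2)=0; μ^(3)=-1/2

((0, 1, 0, 0, 1); (0, 1, 1, 0, 0); (1, 1, 1, 1, 0))


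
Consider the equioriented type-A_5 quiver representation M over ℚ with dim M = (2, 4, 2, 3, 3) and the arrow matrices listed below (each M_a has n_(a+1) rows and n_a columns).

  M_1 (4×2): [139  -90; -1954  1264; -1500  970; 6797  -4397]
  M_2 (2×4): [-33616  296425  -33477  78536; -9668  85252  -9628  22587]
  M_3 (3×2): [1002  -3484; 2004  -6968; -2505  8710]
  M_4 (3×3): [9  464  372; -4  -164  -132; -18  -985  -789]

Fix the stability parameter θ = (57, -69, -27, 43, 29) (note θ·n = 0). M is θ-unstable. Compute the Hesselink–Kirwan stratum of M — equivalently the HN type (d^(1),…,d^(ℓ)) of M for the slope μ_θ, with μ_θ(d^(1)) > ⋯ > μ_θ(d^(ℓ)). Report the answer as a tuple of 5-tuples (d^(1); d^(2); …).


Via rank(M_{q-1}∘⋯∘M_p): M ≅ I[1,2], I[1,3], I[2,2], I[2,5], I[4,4], I[4,5], I[5,5].
μ_θ-semistable layers: μ^(1)=43; μ^(2)=36; μ^(3)=29; μ^(4)=-6; μ^(5)=-13; μ^(6)=-27; μ^(7)=-69

((0, 0, 0, 1, 0); (0, 0, 0, 2, 2); (0, 0, 0, 0, 1); (1, 1, 0, 0, 0); (1, 1, 1, 0, 0); (0, 0, 1, 0, 0); (0, 2, 0, 0, 0))


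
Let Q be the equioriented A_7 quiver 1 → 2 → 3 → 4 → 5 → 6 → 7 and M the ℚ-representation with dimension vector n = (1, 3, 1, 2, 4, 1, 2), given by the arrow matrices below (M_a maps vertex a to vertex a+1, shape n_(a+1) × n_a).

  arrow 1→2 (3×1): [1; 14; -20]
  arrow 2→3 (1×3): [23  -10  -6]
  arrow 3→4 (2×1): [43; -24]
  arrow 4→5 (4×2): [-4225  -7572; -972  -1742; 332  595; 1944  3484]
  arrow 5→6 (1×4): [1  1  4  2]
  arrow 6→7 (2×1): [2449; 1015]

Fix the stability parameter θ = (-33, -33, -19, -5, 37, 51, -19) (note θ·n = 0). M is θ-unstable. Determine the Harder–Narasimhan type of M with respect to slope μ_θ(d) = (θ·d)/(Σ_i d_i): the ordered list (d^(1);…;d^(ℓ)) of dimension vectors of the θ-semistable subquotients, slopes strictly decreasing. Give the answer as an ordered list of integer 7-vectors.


Via rank(M_{q-1}∘⋯∘M_p): M ≅ I[1,7], I[2,2]^2, I[4,5], I[5,5]^2, I[7,7].
μ_θ-semistable layers: μ^(1)=37; μ^(2)=23; μ^(3)=-5; μ^(4)=-19; μ^(5)=-33

((0, 0, 0, 0, 3, 0, 0); (0, 0, 0, 0, 1, 1, 1); (0, 0, 0, 2, 0, 0, 0); (0, 0, 1, 0, 0, 0, 1); (1, 3, 0, 0, 0, 0, 0))


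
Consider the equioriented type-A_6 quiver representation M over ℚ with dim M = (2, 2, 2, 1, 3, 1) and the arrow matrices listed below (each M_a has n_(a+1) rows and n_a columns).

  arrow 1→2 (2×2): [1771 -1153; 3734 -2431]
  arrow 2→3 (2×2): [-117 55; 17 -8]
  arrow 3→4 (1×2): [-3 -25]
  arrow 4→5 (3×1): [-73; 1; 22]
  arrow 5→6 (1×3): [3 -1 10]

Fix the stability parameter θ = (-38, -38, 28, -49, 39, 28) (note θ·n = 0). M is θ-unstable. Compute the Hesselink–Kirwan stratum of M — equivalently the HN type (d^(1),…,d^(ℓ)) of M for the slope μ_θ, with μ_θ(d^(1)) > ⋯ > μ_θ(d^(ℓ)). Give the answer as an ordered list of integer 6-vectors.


Barcode: M ≅ I[1,3], I[1,5], I[5,5], I[5,6]. HN layers by μ_θ (5 steps, strictly decreasing):
  μ^(1)=39; μ^(2)=67/2; μ^(3)=28; μ^(4)=-21/2; μ^(5)=-38

((0, 0, 0, 0, 2, 0); (0, 0, 0, 0, 1, 1); (0, 0, 1, 0, 0, 0); (0, 0, 1, 1, 0, 0); (2, 2, 0, 0, 0, 0))


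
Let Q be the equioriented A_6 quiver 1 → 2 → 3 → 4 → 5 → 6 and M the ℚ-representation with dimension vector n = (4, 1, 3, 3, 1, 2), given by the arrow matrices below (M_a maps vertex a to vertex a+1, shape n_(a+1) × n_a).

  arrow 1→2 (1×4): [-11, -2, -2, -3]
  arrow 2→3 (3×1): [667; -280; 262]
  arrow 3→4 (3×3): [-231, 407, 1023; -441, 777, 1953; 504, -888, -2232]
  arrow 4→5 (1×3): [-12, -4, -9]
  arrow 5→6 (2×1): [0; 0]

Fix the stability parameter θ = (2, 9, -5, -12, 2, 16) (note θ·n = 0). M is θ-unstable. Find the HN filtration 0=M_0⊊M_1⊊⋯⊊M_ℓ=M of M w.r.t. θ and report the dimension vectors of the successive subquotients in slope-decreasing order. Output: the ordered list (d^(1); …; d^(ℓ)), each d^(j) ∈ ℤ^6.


Interval decomposition of M: I[1,1]^3, I[1,4], I[3,3]^2, I[4,4], I[4,5], I[6,6]^2.
HN type (ℓ=5): μ^(1)=16; μ^(2)=2; μ^(3)=-3/2; μ^(4)=-5; μ^(5)=-12

((0, 0, 0, 0, 0, 2); (3, 0, 0, 0, 1, 0); (1, 1, 1, 1, 0, 0); (0, 0, 2, 0, 0, 0); (0, 0, 0, 2, 0, 0))


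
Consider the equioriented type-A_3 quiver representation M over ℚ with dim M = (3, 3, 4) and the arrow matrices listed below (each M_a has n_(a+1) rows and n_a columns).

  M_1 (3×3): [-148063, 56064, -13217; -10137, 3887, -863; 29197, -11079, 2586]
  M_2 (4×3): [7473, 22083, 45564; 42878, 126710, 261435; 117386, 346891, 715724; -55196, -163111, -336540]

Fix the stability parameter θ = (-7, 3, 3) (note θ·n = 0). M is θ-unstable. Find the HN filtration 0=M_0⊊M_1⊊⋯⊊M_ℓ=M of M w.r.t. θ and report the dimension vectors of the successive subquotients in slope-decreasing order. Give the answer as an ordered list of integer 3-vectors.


Interval decomposition of M: I[1,3]^3, I[3,3].
HN type (ℓ=2): μ^(1)=3; μ^(2)=-7

((0, 3, 4); (3, 0, 0))


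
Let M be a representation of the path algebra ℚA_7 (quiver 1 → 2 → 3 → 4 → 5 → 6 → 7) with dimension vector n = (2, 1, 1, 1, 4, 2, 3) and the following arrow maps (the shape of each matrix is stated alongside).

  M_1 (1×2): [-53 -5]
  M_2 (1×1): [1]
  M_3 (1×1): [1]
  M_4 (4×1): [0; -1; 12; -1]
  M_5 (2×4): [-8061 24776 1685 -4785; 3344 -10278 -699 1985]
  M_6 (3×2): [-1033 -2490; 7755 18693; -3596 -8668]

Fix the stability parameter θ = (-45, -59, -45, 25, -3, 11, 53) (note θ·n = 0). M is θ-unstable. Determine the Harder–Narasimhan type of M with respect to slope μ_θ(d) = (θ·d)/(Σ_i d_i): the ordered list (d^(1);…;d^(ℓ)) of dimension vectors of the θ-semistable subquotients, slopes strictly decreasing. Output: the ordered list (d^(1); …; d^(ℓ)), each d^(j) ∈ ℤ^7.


Via rank(M_{q-1}∘⋯∘M_p): M ≅ I[1,1], I[1,7], I[5,5]^2, I[5,7], I[7,7].
μ_θ-semistable layers: μ^(1)=53; μ^(2)=11; μ^(3)=-3; μ^(4)=-45; μ^(5)=-52

((0, 0, 0, 0, 0, 0, 3); (0, 0, 0, 1, 1, 2, 0); (0, 0, 0, 0, 3, 0, 0); (1, 0, 1, 0, 0, 0, 0); (1, 1, 0, 0, 0, 0, 0))


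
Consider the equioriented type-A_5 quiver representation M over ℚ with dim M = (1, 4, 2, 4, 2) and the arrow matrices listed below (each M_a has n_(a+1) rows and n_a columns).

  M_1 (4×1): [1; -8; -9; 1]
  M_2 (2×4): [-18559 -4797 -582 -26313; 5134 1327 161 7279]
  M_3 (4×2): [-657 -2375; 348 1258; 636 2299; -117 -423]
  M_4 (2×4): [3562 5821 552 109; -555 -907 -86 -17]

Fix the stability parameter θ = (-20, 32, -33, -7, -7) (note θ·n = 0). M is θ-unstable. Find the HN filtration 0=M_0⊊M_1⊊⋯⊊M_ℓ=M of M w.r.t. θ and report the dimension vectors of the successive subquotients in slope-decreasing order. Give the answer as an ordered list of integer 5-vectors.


Via rank(M_{q-1}∘⋯∘M_p): M ≅ I[1,5], I[2,2]^2, I[2,4], I[4,4], I[4,5].
μ_θ-semistable layers: μ^(1)=32; μ^(2)=-8/3; μ^(3)=-15/4; μ^(4)=-7; μ^(5)=-20

((0, 2, 0, 0, 0); (0, 1, 1, 1, 0); (0, 1, 1, 1, 1); (0, 0, 0, 2, 1); (1, 0, 0, 0, 0))


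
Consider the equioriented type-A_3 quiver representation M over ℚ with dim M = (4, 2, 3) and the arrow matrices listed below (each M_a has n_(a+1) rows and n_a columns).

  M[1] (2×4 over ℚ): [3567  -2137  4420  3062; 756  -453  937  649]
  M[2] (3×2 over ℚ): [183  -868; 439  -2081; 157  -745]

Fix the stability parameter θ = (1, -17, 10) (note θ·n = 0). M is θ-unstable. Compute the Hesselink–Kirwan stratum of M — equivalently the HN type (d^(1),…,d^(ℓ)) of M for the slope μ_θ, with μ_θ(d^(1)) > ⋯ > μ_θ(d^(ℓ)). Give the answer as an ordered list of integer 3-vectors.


Interval decomposition of M: I[1,1]^2, I[1,3]^2, I[3,3].
HN type (ℓ=3): μ^(1)=10; μ^(2)=1; μ^(3)=-8

((0, 0, 3); (2, 0, 0); (2, 2, 0))
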